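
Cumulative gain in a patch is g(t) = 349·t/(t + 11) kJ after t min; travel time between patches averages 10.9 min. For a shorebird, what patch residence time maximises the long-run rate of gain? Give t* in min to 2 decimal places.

10.95 min

By the marginal value theorem, leave when the instantaneous gain rate g'(t) equals the habitat-wide average g(t)/(T + t).
g'(t) = 349·11/(t + 11)². Setting 349·11/(t+11)² = 349t/[(t+11)(10.9+t)] gives 11(10.9+t) = t(t+11), so t² = 11×10.9 = 119.9.
t* = √119.9 = 10.95 min.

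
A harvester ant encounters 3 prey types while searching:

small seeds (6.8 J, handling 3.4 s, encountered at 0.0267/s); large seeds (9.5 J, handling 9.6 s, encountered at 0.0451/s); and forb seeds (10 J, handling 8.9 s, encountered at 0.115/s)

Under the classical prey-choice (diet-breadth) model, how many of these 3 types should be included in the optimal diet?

3

Rank by E/h (J/s): small seeds 2, forb seeds 1.12, large seeds 0.99. Include each in turn until the next type's E/h falls below the running intake rate.
Rate on top 1: 0.1664. forb seeds: 1.12 > 0.1664 → include.
Rate on top 2: 0.6298. large seeds: 0.99 > 0.6298 → include.
Optimal diet: small seeds, forb seeds, large seeds — 3 of 3 types.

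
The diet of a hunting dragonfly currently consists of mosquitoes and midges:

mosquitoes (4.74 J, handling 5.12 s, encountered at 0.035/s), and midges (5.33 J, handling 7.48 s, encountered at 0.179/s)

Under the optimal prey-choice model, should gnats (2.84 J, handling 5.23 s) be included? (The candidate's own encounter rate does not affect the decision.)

Yes

On mosquitoes and midges alone, R = ΣλE/(1+Σλh) = 1.12/2.518 = 0.4448 J/s.
gnats: E/h = 2.84/5.23 = 0.543 J/s.
0.543 > 0.4448, so adding gnats raises the average — include it.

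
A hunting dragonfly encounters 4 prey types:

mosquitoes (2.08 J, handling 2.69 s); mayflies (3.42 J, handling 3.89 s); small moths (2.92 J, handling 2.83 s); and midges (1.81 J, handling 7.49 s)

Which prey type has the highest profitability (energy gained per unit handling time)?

In descending order of E/h:
small moths: 2.92/2.83 = 1.03 J/s
mayflies: 3.42/3.89 = 0.879 J/s
mosquitoes: 2.08/2.69 = 0.773 J/s
midges: 1.81/7.49 = 0.242 J/s

small moths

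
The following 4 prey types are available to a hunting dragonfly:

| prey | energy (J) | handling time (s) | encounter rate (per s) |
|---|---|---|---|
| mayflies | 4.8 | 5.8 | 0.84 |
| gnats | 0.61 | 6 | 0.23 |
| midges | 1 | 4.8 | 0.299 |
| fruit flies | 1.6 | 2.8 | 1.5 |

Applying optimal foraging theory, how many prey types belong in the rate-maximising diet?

Rank by E/h (J/s): mayflies 0.828, fruit flies 0.571, midges 0.208, gnats 0.102. Include each in turn until the next type's E/h falls below the running intake rate.
Rate on top 1: 0.6866. fruit flies: 0.571 < 0.6866 → exclude; stop.
Optimal diet: mayflies — 1 of 4 types.

1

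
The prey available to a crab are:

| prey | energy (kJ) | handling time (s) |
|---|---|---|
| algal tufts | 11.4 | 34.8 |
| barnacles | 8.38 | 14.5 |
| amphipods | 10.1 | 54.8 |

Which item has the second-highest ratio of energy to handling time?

algal tufts

Profitability E/h (kJ/s): algal tufts = 11.4/34.8 = 0.328, barnacles = 8.38/14.5 = 0.578, amphipods = 10.1/54.8 = 0.184.
Ranked: barnacles > algal tufts > amphipods.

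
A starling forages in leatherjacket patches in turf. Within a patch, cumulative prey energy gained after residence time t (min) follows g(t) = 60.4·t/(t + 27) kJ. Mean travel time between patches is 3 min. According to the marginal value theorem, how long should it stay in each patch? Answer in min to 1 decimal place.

Maximise g(t)/(T+t): set derivative to zero → g'(t)(T+t) = g(t).
g'(t) = 60.4·27/(t + 27)². Setting 60.4·27/(t+27)² = 60.4t/[(t+27)(3+t)] gives 27(3+t) = t(t+27), so t² = 27×3 = 81.
t* = √81 = 9 min.

9.0 min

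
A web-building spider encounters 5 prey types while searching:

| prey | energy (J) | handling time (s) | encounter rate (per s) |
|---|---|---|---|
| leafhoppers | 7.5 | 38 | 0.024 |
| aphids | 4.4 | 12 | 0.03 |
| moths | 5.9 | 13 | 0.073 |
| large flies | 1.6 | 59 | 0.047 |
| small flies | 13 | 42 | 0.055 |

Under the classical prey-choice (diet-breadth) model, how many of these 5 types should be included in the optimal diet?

E/h in descending order: moths 0.454, aphids 0.367, small flies 0.31, leafhoppers 0.197, large flies 0.0271 J/s. The optimal diet is the largest prefix of this list for which every included type satisfies E_i/h_i > R on the types above it.
Rate on top 1: 0.221. aphids: 0.367 > 0.221 → include.
Rate on top 2: 0.2437. small flies: 0.31 > 0.2437 → include.
Rate on top 3: 0.2766. leafhoppers: 0.197 < 0.2766 → exclude; stop.
Optimal diet: moths, aphids, small flies — 3 of 5 types.

3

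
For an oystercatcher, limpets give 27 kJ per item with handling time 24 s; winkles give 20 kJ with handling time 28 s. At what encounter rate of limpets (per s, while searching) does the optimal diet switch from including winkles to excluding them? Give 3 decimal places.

0.072 per s

The zero-one rule: include winkles iff E₂/h₂ > λE₁/(1+λh₁). Equality gives the switch point.
λE₁h₂ = E₂ + λE₂h₁ ⇒ λ = E₂/(E₁h₂ − E₂h₁) = 20/(756 − 480) = 0.07246 per s.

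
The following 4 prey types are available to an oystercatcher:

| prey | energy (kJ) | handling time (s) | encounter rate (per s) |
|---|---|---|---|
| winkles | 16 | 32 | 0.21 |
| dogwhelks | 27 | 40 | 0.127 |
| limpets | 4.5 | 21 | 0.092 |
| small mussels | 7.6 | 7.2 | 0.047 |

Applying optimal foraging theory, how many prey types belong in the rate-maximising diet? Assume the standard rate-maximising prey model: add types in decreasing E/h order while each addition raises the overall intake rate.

Rank by E/h (kJ/s): small mussels 1.06, dogwhelks 0.675, winkles 0.5, limpets 0.214. Include each in turn until the next type's E/h falls below the running intake rate.
Rate on top 1: 0.2669. dogwhelks: 0.675 > 0.2669 → include.
Rate on top 2: 0.5899. winkles: 0.5 < 0.5899 → exclude; stop.
Optimal diet: small mussels, dogwhelks — 2 of 4 types.

2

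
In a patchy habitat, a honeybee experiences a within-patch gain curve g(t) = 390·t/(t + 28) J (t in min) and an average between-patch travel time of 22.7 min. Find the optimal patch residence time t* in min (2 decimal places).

25.21 min

Optimal t* satisfies g'(t*) = g(t*)/(T + t*).
g'(t) = 390·28/(t + 28)². Setting 390·28/(t+28)² = 390t/[(t+28)(22.7+t)] gives 28(22.7+t) = t(t+28), so t² = 28×22.7 = 635.6.
t* = √635.6 = 25.21 min.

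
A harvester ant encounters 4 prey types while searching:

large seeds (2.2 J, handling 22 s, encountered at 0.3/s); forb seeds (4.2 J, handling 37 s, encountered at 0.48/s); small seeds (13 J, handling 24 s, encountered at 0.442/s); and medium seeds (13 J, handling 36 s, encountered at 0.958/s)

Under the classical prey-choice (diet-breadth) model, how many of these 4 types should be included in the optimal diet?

E/h in descending order: small seeds 0.542, medium seeds 0.361, forb seeds 0.114, large seeds 0.1 J/s. The optimal diet is the largest prefix of this list for which every included type satisfies E_i/h_i > R on the types above it.
Rate on top 1: 0.495. medium seeds: 0.361 < 0.495 → exclude; stop.
Optimal diet: small seeds — 1 of 4 types.

1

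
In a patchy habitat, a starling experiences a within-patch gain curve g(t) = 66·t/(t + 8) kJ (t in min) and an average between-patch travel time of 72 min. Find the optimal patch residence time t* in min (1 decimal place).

24.0 min

Optimal t* satisfies g'(t*) = g(t*)/(T + t*).
g'(t) = 66·8/(t + 8)². Setting 66·8/(t+8)² = 66t/[(t+8)(72+t)] gives 8(72+t) = t(t+8), so t² = 8×72 = 576.
t* = √576 = 24 min.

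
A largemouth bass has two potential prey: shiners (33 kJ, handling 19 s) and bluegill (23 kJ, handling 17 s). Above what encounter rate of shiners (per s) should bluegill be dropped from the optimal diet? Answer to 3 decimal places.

0.185 per s

Drop bluegill once their profitability E₂/h₂ falls below the rate achievable on shiners alone: E₂/h₂ = λE₁/(1 + λh₁).
Solve for λ: λE₁h₂ = E₂(1 + λh₁) → λ(E₁h₂ − E₂h₁) = E₂ → λ = E₂/(E₁h₂ − E₂h₁).
λ = 23/(33×17 − 23×19) = 23/124 = 0.1855 per s.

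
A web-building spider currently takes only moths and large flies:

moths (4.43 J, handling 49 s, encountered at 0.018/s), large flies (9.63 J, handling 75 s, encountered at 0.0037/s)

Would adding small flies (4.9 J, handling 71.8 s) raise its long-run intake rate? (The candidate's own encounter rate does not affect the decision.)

Current rate: (0.018×4.43 + 0.0037×9.63)/(1 + 0.018×49 + 0.0037×75) = 0.05342 J/s.
small flies: E/h = 4.9/71.8 = 0.06825 J/s.
Since 0.06825 > R, including small flies increases the long-run rate.

Yes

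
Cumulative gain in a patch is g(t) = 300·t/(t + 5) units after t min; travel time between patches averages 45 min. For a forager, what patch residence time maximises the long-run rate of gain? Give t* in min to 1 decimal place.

By the marginal value theorem, leave when the instantaneous gain rate g'(t) equals the habitat-wide average g(t)/(T + t).
g'(t) = 300·5/(t + 5)². Setting 300·5/(t+5)² = 300t/[(t+5)(45+t)] gives 5(45+t) = t(t+5), so t² = 5×45 = 225.
t* = √225 = 15 min.

15.0 min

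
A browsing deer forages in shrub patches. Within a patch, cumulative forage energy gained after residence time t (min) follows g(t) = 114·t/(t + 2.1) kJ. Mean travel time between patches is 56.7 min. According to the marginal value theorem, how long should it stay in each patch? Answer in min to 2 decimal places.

10.91 min

Maximise g(t)/(T+t): set derivative to zero → g'(t)(T+t) = g(t).
g'(t) = 114·2.1/(t + 2.1)². Setting 114·2.1/(t+2.1)² = 114t/[(t+2.1)(56.7+t)] gives 2.1(56.7+t) = t(t+2.1), so t² = 2.1×56.7 = 119.1.
t* = √119.1 = 10.91 min.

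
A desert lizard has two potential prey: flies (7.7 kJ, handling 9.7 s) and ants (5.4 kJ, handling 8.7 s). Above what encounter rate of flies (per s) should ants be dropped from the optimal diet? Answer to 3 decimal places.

Drop ants once their profitability E₂/h₂ falls below the rate achievable on flies alone: E₂/h₂ = λE₁/(1 + λh₁).
Solve for λ: λE₁h₂ = E₂(1 + λh₁) → λ(E₁h₂ − E₂h₁) = E₂ → λ = E₂/(E₁h₂ − E₂h₁).
λ = 5.4/(7.7×8.7 − 5.4×9.7) = 5.4/14.61 = 0.3696 per s.

0.370 per s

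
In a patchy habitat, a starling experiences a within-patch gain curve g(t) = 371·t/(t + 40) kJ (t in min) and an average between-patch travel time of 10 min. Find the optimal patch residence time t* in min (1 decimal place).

20.0 min

By the marginal value theorem, leave when the instantaneous gain rate g'(t) equals the habitat-wide average g(t)/(T + t).
g'(t) = 371·40/(t + 40)². Setting 371·40/(t+40)² = 371t/[(t+40)(10+t)] gives 40(10+t) = t(t+40), so t² = 40×10 = 400.
t* = √400 = 20 min.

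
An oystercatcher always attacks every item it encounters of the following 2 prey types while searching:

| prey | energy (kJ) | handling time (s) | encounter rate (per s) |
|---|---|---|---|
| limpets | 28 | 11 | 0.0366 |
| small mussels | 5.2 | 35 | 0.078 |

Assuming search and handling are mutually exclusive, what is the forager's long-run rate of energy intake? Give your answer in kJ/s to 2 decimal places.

0.35 kJ/s

Energy encountered per unit search time: 0.0366×28 + 0.078×5.2 = 1.43 kJ/s.
Handling time per unit search time: 0.0366×11 + 0.078×35 = 3.133.
Rate = 1.43/(1 + 3.133) = 0.3461 kJ/s.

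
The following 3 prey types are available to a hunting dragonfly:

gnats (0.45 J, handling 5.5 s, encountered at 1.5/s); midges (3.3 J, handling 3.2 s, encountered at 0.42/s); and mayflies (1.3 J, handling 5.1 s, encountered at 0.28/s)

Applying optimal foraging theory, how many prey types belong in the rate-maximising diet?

Rank by E/h (J/s): midges 1.03, mayflies 0.255, gnats 0.0818. Include each in turn until the next type's E/h falls below the running intake rate.
Rate on top 1: 0.5913. mayflies: 0.255 < 0.5913 → exclude; stop.
Optimal diet: midges — 1 of 3 types.

1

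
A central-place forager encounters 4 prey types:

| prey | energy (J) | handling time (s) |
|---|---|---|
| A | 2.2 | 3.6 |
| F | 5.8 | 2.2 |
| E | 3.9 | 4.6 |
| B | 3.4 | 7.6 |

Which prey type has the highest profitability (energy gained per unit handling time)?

Profitability E/h (J/s): A = 2.2/3.6 = 0.611, F = 5.8/2.2 = 2.64, E = 3.9/4.6 = 0.848, B = 3.4/7.6 = 0.447.
Ranked: F > E > A > B.

F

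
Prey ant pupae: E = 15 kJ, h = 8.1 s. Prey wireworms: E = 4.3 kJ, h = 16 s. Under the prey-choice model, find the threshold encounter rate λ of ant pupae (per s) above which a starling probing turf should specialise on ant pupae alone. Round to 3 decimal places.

0.021 per s

Drop wireworms once their profitability E₂/h₂ falls below the rate achievable on ant pupae alone: E₂/h₂ = λE₁/(1 + λh₁).
Solve for λ: λE₁h₂ = E₂(1 + λh₁) → λ(E₁h₂ − E₂h₁) = E₂ → λ = E₂/(E₁h₂ − E₂h₁).
λ = 4.3/(15×16 − 4.3×8.1) = 4.3/205.2 = 0.02096 per s.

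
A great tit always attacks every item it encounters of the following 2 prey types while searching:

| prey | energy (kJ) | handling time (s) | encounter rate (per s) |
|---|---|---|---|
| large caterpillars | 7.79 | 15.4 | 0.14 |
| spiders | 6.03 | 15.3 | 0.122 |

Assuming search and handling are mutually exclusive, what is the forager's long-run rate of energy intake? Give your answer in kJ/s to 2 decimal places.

0.36 kJ/s

R = Σλ_iE_i / (1 + Σλ_ih_i)
Numerator: 0.14×7.79 + 0.122×6.03 = 1.826
Denominator: 1 + 0.14×15.4 + 0.122×15.3 = 5.023
R = 1.826/5.023 = 0.3636 kJ/s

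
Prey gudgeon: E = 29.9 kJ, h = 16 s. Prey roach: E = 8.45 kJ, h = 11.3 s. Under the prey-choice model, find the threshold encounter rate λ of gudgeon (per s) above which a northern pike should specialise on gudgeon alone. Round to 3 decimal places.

0.042 per s

Drop roach once their profitability E₂/h₂ falls below the rate achievable on gudgeon alone: E₂/h₂ = λE₁/(1 + λh₁).
Solve for λ: λE₁h₂ = E₂(1 + λh₁) → λ(E₁h₂ − E₂h₁) = E₂ → λ = E₂/(E₁h₂ − E₂h₁).
λ = 8.45/(29.9×11.3 − 8.45×16) = 8.45/202.7 = 0.04169 per s.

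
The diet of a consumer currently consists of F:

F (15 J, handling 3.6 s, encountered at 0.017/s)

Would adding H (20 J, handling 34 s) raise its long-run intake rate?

Yes

On F alone, R = ΣλE/(1+Σλh) = 0.255/1.061 = 0.2403 J/s.
H: E/h = 20/34 = 0.5882 J/s.
Since 0.5882 > R, including H increases the long-run rate.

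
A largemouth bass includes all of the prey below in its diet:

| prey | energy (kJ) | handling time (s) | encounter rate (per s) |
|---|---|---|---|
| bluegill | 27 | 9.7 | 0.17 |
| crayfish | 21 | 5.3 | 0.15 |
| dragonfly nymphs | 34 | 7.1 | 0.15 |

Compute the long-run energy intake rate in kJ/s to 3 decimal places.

R = Σλ_iE_i / (1 + Σλ_ih_i)
Numerator: 0.17×27 + 0.15×21 + 0.15×34 = 12.84
Denominator: 1 + 0.17×9.7 + 0.15×5.3 + 0.15×7.1 = 4.509
R = 12.84/4.509 = 2.848 kJ/s

2.848 kJ/s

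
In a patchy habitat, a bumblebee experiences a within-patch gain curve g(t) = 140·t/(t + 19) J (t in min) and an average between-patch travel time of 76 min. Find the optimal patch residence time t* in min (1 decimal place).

Optimal t* satisfies g'(t*) = g(t*)/(T + t*).
g'(t) = 140·19/(t + 19)². Setting 140·19/(t+19)² = 140t/[(t+19)(76+t)] gives 19(76+t) = t(t+19), so t² = 19×76 = 1444.
t* = √1444 = 38 min.

38.0 min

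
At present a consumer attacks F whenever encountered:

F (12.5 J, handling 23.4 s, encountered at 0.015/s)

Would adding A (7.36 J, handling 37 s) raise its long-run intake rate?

On F alone, R = ΣλE/(1+Σλh) = 0.1875/1.351 = 0.1388 J/s.
A: E/h = 7.36/37 = 0.1989 J/s.
0.1989 > 0.1388, so adding A raises the average — include it.

Yes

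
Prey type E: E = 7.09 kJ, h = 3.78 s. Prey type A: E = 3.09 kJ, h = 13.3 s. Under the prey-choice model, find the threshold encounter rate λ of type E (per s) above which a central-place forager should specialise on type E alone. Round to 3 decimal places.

0.037 per s

At the threshold, the rate on type E alone equals the profitability of type A: λ·7.09/(1 + λ·3.78) = 3.09/13.3 = 0.2323.
Rearranging, λ(7.09 − 0.2323×3.78) = 0.2323, so λ = 0.2323/6.212 = 0.0374 per s.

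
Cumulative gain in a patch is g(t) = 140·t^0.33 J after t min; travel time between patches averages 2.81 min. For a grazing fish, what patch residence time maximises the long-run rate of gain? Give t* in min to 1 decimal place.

Maximise g(t)/(T+t): set derivative to zero → g'(t)(T+t) = g(t).
g'(t) = 0.33·140·t^-0.67. Setting 0.33·140·t^-0.67 = 140·t^0.33/(2.81+t) gives 0.33(2.81+t) = t, so 0.67·t = 0.33×2.81.
t* = 0.33×2.81/0.67 = 1.384 min.

1.4 min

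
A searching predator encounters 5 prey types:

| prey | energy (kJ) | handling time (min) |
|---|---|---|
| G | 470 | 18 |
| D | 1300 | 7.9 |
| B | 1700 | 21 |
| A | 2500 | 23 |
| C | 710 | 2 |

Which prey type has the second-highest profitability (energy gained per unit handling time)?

D

Profitability E/h (kJ/min): G = 470/18 = 26.1, D = 1300/7.9 = 165, B = 1700/21 = 81, A = 2500/23 = 109, C = 710/2 = 355.
Ranked: C > D > A > B > G.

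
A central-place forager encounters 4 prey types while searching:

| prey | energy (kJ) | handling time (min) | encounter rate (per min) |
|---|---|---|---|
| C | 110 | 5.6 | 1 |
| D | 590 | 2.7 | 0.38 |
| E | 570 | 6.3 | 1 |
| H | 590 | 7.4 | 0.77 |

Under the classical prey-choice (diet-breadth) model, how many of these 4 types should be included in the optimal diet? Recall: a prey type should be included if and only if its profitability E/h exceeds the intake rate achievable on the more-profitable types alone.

1

Rank by E/h (kJ/min): D 219, E 90.5, H 79.7, C 19.6. Include each in turn until the next type's E/h falls below the running intake rate.
Rate on top 1: 110.7. E: 90.5 < 110.7 → exclude; stop.
Optimal diet: D — 1 of 4 types.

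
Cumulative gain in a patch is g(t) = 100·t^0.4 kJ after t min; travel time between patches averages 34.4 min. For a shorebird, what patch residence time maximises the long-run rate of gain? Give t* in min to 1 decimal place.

22.9 min

By the marginal value theorem, leave when the instantaneous gain rate g'(t) equals the habitat-wide average g(t)/(T + t).
g'(t) = 0.4·100·t^-0.6. Setting 0.4·100·t^-0.6 = 100·t^0.4/(34.4+t) gives 0.4(34.4+t) = t, so 0.60·t = 0.4×34.4.
t* = 0.4×34.4/0.60 = 22.93 min.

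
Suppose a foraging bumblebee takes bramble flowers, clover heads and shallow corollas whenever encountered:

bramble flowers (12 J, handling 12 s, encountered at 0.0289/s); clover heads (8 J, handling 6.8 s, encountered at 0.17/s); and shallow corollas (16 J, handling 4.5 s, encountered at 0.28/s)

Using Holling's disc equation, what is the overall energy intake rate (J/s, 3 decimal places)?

R = (0.0289×12 + 0.17×8 + 0.28×16) / (1 + 0.0289×12 + 0.17×6.8 + 0.28×4.5) = 6.187/3.763 = 1.644 J/s.

1.644 J/s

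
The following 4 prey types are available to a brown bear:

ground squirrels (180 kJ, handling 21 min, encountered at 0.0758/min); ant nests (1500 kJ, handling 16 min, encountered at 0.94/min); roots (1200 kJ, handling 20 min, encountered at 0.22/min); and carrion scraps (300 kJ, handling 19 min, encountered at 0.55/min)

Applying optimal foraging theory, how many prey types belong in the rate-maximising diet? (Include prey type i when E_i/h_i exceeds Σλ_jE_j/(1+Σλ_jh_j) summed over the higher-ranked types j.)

Rank by E/h (kJ/min): ant nests 93.8, roots 60, carrion scraps 15.8, ground squirrels 8.57. Include each in turn until the next type's E/h falls below the running intake rate.
Rate on top 1: 87.91. roots: 60 < 87.91 → exclude; stop.
Optimal diet: ant nests — 1 of 4 types.

1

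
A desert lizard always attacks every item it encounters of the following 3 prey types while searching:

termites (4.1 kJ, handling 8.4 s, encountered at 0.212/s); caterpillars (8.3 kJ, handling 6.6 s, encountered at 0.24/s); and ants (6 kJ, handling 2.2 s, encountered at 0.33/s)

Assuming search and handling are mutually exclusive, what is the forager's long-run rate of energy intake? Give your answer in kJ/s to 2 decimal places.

0.95 kJ/s

R = Σλ_iE_i / (1 + Σλ_ih_i)
Numerator: 0.212×4.1 + 0.24×8.3 + 0.33×6 = 4.841
Denominator: 1 + 0.212×8.4 + 0.24×6.6 + 0.33×2.2 = 5.091
R = 4.841/5.091 = 0.951 kJ/s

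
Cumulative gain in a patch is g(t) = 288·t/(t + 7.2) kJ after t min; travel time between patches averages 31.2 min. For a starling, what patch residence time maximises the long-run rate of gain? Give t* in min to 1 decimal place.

15.0 min

Maximise g(t)/(T+t): set derivative to zero → g'(t)(T+t) = g(t).
g'(t) = 288·7.2/(t + 7.2)². Setting 288·7.2/(t+7.2)² = 288t/[(t+7.2)(31.2+t)] gives 7.2(31.2+t) = t(t+7.2), so t² = 7.2×31.2 = 224.6.
t* = √224.6 = 14.99 min.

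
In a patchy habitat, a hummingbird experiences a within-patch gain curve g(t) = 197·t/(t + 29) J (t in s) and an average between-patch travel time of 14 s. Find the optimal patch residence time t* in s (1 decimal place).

20.1 s

Maximise g(t)/(T+t): set derivative to zero → g'(t)(T+t) = g(t).
g'(t) = 197·29/(t + 29)². Setting 197·29/(t+29)² = 197t/[(t+29)(14+t)] gives 29(14+t) = t(t+29), so t² = 29×14 = 406.
t* = √406 = 20.15 s.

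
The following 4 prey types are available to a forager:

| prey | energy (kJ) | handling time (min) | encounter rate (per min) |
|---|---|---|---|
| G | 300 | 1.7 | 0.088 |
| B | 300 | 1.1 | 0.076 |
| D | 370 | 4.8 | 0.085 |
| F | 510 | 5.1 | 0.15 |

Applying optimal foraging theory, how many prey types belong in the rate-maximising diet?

4

E/h in descending order: B 273, G 176, F 100, D 77.1 kJ/min. The optimal diet is the largest prefix of this list for which every included type satisfies E_i/h_i > R on the types above it.
Rate on top 1: 21.04. G: 176 > 21.04 → include.
Rate on top 2: 39.9. F: 100 > 39.9 → include.
Rate on top 3: 62.91. D: 77.1 > 62.91 → include.
Optimal diet: B, G, F, D — 4 of 4 types.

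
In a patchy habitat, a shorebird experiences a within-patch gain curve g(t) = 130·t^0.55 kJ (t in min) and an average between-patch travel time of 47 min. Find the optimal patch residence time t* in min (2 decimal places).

Maximise g(t)/(T+t): set derivative to zero → g'(t)(T+t) = g(t).
g'(t) = 0.55·130·t^-0.45. Setting 0.55·130·t^-0.45 = 130·t^0.55/(47+t) gives 0.55(47+t) = t, so 0.45·t = 0.55×47.
t* = 0.55×47/0.45 = 57.44 min.

57.44 min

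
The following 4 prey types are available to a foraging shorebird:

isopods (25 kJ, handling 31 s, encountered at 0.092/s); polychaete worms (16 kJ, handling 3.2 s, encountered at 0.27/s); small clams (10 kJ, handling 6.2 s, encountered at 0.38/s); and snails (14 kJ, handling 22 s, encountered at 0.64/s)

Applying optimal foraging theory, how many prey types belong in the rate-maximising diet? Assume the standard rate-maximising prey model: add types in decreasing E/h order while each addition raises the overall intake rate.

1

Profitabilities (E/h, kJ/s): polychaete worms 5, small clams 1.61, isopods 0.806, snails 0.636. Add prey in this order while the next type's profitability exceeds the intake rate on those already taken.
Rate on top 1: 2.318. small clams: 1.61 < 2.318 → exclude; stop.
Optimal diet: polychaete worms — 1 of 4 types.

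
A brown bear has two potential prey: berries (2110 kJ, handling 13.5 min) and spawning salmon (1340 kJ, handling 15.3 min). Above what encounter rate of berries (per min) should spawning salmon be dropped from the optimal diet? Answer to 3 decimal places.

At the threshold, the rate on berries alone equals the profitability of spawning salmon: λ·2110/(1 + λ·13.5) = 1340/15.3 = 87.58.
Rearranging, λ(2110 − 87.58×13.5) = 87.58, so λ = 87.58/927.6 = 0.09441 per min.

0.094 per min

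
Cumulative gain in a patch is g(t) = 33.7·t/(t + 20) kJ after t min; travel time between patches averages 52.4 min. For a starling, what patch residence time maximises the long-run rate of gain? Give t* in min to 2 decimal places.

32.37 min

Optimal t* satisfies g'(t*) = g(t*)/(T + t*).
g'(t) = 33.7·20/(t + 20)². Setting 33.7·20/(t+20)² = 33.7t/[(t+20)(52.4+t)] gives 20(52.4+t) = t(t+20), so t² = 20×52.4 = 1048.
t* = √1048 = 32.37 min.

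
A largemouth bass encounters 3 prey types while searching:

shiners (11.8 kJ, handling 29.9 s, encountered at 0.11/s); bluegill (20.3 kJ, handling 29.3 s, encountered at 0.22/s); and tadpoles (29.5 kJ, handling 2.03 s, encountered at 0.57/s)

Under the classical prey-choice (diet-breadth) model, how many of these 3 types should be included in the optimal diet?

1

E/h in descending order: tadpoles 14.5, bluegill 0.693, shiners 0.395 kJ/s. The optimal diet is the largest prefix of this list for which every included type satisfies E_i/h_i > R on the types above it.
Rate on top 1: 7.795. bluegill: 0.693 < 7.795 → exclude; stop.
Optimal diet: tadpoles — 1 of 3 types.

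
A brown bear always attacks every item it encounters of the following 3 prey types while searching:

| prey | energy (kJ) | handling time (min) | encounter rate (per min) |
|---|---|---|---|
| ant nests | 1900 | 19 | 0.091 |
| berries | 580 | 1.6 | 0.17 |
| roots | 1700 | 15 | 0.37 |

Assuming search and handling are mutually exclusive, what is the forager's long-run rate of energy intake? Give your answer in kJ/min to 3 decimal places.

R = Σλ_iE_i / (1 + Σλ_ih_i)
Numerator: 0.091×1900 + 0.17×580 + 0.37×1700 = 900.5
Denominator: 1 + 0.091×19 + 0.17×1.6 + 0.37×15 = 8.551
R = 900.5/8.551 = 105.3 kJ/min

105.309 kJ/min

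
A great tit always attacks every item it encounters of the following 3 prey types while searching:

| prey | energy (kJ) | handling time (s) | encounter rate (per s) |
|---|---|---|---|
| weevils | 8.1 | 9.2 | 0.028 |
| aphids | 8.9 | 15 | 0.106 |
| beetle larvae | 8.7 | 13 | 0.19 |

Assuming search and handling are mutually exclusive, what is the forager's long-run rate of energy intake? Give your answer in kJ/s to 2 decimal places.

0.53 kJ/s

R = (0.028×8.1 + 0.106×8.9 + 0.19×8.7) / (1 + 0.028×9.2 + 0.106×15 + 0.19×13) = 2.823/5.318 = 0.5309 kJ/s.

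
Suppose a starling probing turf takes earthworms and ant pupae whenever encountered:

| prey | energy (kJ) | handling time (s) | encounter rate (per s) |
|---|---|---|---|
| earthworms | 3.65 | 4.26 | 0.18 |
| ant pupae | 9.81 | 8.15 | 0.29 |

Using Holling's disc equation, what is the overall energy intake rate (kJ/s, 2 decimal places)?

Energy encountered per unit search time: 0.18×3.65 + 0.29×9.81 = 3.502 kJ/s.
Handling time per unit search time: 0.18×4.26 + 0.29×8.15 = 3.13.
Rate = 3.502/(1 + 3.13) = 0.8479 kJ/s.

0.85 kJ/s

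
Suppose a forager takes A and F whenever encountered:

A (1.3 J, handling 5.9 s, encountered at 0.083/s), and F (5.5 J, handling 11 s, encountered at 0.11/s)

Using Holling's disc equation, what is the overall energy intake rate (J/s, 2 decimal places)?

R = (0.083×1.3 + 0.11×5.5) / (1 + 0.083×5.9 + 0.11×11) = 0.7129/2.7 = 0.2641 J/s.

0.26 J/s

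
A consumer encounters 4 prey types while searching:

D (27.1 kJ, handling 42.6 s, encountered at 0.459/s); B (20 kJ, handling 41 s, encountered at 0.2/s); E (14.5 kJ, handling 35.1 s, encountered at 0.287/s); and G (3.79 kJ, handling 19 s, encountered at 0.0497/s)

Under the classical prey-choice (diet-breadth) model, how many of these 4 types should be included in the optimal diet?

E/h in descending order: D 0.636, B 0.488, E 0.413, G 0.199 kJ/s. The optimal diet is the largest prefix of this list for which every included type satisfies E_i/h_i > R on the types above it.
Rate on top 1: 0.6052. B: 0.488 < 0.6052 → exclude; stop.
Optimal diet: D — 1 of 4 types.

1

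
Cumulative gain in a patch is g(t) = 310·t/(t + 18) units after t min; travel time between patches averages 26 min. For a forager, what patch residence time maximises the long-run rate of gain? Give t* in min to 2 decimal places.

Maximise g(t)/(T+t): set derivative to zero → g'(t)(T+t) = g(t).
g'(t) = 310·18/(t + 18)². Setting 310·18/(t+18)² = 310t/[(t+18)(26+t)] gives 18(26+t) = t(t+18), so t² = 18×26 = 468.
t* = √468 = 21.63 min.

21.63 min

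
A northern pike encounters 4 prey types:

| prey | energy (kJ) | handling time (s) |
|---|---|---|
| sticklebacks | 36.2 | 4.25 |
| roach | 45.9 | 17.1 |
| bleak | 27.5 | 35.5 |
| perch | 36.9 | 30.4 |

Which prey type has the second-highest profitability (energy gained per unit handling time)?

In descending order of E/h:
sticklebacks: 36.2/4.25 = 8.52 kJ/s
roach: 45.9/17.1 = 2.68 kJ/s
perch: 36.9/30.4 = 1.21 kJ/s
bleak: 27.5/35.5 = 0.775 kJ/s

roach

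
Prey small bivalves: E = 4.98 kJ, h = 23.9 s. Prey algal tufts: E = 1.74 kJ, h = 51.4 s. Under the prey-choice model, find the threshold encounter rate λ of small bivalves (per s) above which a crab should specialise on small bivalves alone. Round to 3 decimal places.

Drop algal tufts once their profitability E₂/h₂ falls below the rate achievable on small bivalves alone: E₂/h₂ = λE₁/(1 + λh₁).
Solve for λ: λE₁h₂ = E₂(1 + λh₁) → λ(E₁h₂ − E₂h₁) = E₂ → λ = E₂/(E₁h₂ − E₂h₁).
λ = 1.74/(4.98×51.4 − 1.74×23.9) = 1.74/214.4 = 0.008116 per s.

0.008 per s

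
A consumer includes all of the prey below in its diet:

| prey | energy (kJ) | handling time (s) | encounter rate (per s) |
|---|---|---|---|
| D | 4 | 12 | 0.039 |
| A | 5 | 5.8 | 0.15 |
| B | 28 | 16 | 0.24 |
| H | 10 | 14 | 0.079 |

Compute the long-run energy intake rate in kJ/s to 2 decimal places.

Energy encountered per unit search time: 0.039×4 + 0.15×5 + 0.24×28 + 0.079×10 = 8.416 kJ/s.
Handling time per unit search time: 0.039×12 + 0.15×5.8 + 0.24×16 + 0.079×14 = 6.284.
Rate = 8.416/(1 + 6.284) = 1.155 kJ/s.

1.16 kJ/s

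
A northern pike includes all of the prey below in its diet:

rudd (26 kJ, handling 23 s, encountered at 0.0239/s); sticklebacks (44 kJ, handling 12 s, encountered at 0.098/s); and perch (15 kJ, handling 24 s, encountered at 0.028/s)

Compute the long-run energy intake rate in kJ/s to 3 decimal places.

1.576 kJ/s

Energy encountered per unit search time: 0.0239×26 + 0.098×44 + 0.028×15 = 5.353 kJ/s.
Handling time per unit search time: 0.0239×23 + 0.098×12 + 0.028×24 = 2.398.
Rate = 5.353/(1 + 2.398) = 1.576 kJ/s.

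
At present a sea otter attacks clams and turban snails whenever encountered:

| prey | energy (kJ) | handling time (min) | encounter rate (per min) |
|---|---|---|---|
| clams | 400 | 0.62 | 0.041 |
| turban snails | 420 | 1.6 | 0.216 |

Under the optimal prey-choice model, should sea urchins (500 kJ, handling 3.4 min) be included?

Intake rate on the current diet: R = (0.041×400 + 0.216×420) / (1 + 0.041×0.62 + 0.216×1.6) = 107.1/1.371 = 78.13 kJ/min.
Profitability of sea urchins: 500/3.4 = 147.1 kJ/min.
Since 147.1 > R, including sea urchins increases the long-run rate.

Yes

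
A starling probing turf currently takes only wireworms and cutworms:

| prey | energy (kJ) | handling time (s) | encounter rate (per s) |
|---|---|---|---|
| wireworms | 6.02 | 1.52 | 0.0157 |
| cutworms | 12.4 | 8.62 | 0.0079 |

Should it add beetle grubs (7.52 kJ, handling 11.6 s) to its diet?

Yes

Current rate: (0.0157×6.02 + 0.0079×12.4)/(1 + 0.0157×1.52 + 0.0079×8.62) = 0.1763 kJ/s.
Profitability of beetle grubs: 7.52/11.6 = 0.6483 kJ/s.
0.6483 > 0.1763, so adding beetle grubs raises the average — include it.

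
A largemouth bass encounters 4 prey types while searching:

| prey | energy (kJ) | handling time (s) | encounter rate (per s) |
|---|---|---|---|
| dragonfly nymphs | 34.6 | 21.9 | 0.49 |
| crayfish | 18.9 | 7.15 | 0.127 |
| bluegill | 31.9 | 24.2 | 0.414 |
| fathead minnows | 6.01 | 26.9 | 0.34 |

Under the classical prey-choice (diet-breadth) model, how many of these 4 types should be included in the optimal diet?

E/h in descending order: crayfish 2.64, dragonfly nymphs 1.58, bluegill 1.32, fathead minnows 0.223 kJ/s. The optimal diet is the largest prefix of this list for which every included type satisfies E_i/h_i > R on the types above it.
Rate on top 1: 1.258. dragonfly nymphs: 1.58 > 1.258 → include.
Rate on top 2: 1.531. bluegill: 1.32 < 1.531 → exclude; stop.
Optimal diet: crayfish, dragonfly nymphs — 2 of 4 types.

2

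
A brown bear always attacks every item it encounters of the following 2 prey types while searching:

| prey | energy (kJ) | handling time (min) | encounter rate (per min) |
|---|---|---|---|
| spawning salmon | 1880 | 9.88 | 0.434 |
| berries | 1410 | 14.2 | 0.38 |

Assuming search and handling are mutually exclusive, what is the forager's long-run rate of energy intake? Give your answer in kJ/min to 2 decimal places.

126.52 kJ/min

R = (0.434×1880 + 0.38×1410) / (1 + 0.434×9.88 + 0.38×14.2) = 1352/10.68 = 126.5 kJ/min.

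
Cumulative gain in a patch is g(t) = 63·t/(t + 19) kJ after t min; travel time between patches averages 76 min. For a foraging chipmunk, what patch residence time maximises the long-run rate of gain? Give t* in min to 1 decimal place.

38.0 min

Maximise g(t)/(T+t): set derivative to zero → g'(t)(T+t) = g(t).
g'(t) = 63·19/(t + 19)². Setting 63·19/(t+19)² = 63t/[(t+19)(76+t)] gives 19(76+t) = t(t+19), so t² = 19×76 = 1444.
t* = √1444 = 38 min.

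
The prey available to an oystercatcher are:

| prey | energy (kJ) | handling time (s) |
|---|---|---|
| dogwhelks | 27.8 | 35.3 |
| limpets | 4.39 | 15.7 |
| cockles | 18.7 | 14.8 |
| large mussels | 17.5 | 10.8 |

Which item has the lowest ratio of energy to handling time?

In descending order of E/h:
large mussels: 17.5/10.8 = 1.62 kJ/s
cockles: 18.7/14.8 = 1.26 kJ/s
dogwhelks: 27.8/35.3 = 0.788 kJ/s
limpets: 4.39/15.7 = 0.28 kJ/s

limpets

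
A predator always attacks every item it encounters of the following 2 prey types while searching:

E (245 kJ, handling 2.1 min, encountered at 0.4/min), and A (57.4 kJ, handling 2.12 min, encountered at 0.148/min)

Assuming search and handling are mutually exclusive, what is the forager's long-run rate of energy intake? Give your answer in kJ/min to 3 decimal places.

R = Σλ_iE_i / (1 + Σλ_ih_i)
Numerator: 0.4×245 + 0.148×57.4 = 106.5
Denominator: 1 + 0.4×2.1 + 0.148×2.12 = 2.154
R = 106.5/2.154 = 49.45 kJ/min

49.446 kJ/min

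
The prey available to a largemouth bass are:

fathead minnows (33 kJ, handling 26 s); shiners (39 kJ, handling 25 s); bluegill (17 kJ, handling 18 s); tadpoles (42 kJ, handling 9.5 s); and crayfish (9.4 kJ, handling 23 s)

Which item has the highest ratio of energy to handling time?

tadpoles

In descending order of E/h:
tadpoles: 42/9.5 = 4.42 kJ/s
shiners: 39/25 = 1.56 kJ/s
fathead minnows: 33/26 = 1.27 kJ/s
bluegill: 17/18 = 0.944 kJ/s
crayfish: 9.4/23 = 0.409 kJ/s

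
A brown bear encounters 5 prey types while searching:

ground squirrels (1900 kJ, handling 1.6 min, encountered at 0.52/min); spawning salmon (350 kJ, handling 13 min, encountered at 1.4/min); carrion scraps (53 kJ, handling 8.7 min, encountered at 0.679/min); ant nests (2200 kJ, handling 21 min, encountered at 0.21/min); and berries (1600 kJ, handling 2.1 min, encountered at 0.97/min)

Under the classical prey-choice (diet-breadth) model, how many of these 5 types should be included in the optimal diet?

2

Rank by E/h (kJ/min): ground squirrels 1.19e+03, berries 762, ant nests 105, spawning salmon 26.9, carrion scraps 6.09. Include each in turn until the next type's E/h falls below the running intake rate.
Rate on top 1: 539.3. berries: 762 > 539.3 → include.
Rate on top 2: 656.5. ant nests: 105 < 656.5 → exclude; stop.
Optimal diet: ground squirrels, berries — 2 of 5 types.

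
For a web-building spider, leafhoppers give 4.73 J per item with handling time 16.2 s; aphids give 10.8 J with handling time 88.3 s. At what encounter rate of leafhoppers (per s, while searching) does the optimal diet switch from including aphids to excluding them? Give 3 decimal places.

0.044 per s

The zero-one rule: include aphids iff E₂/h₂ > λE₁/(1+λh₁). Equality gives the switch point.
λE₁h₂ = E₂ + λE₂h₁ ⇒ λ = E₂/(E₁h₂ − E₂h₁) = 10.8/(417.7 − 175) = 0.0445 per s.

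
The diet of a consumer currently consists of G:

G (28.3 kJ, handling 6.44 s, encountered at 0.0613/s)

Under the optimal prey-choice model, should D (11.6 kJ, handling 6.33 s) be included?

Yes

Intake rate on the current diet: R = (0.0613×28.3) / (1 + 0.0613×6.44) = 1.735/1.395 = 1.244 kJ/s.
Profitability of D: 11.6/6.33 = 1.833 kJ/s.
1.833 > 1.244, so adding D raises the average — include it.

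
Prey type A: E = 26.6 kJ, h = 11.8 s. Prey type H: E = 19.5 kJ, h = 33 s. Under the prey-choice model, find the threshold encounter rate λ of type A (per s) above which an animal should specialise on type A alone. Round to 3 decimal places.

The zero-one rule: include type H iff E₂/h₂ > λE₁/(1+λh₁). Equality gives the switch point.
λE₁h₂ = E₂ + λE₂h₁ ⇒ λ = E₂/(E₁h₂ − E₂h₁) = 19.5/(877.8 − 230.1) = 0.03011 per s.

0.030 per s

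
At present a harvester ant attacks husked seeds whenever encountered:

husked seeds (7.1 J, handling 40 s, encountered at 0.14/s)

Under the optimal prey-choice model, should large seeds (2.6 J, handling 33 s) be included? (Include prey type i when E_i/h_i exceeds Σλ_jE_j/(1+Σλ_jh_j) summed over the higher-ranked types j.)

Current rate: (0.14×7.1)/(1 + 0.14×40) = 0.1506 J/s.
Profitability of large seeds: 2.6/33 = 0.07879 J/s.
0.07879 < 0.1506, so adding large seeds would lower the average — exclude it.

No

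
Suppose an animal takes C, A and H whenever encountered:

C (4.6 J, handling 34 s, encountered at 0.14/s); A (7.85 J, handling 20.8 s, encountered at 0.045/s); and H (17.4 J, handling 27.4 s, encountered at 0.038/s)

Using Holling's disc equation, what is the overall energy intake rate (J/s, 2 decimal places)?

0.21 J/s

R = Σλ_iE_i / (1 + Σλ_ih_i)
Numerator: 0.14×4.6 + 0.045×7.85 + 0.038×17.4 = 1.658
Denominator: 1 + 0.14×34 + 0.045×20.8 + 0.038×27.4 = 7.737
R = 1.658/7.737 = 0.2143 J/s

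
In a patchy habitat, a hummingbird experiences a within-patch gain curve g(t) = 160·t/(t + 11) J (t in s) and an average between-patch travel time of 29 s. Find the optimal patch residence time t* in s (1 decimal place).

17.9 s

Maximise g(t)/(T+t): set derivative to zero → g'(t)(T+t) = g(t).
g'(t) = 160·11/(t + 11)². Setting 160·11/(t+11)² = 160t/[(t+11)(29+t)] gives 11(29+t) = t(t+11), so t² = 11×29 = 319.
t* = √319 = 17.86 s.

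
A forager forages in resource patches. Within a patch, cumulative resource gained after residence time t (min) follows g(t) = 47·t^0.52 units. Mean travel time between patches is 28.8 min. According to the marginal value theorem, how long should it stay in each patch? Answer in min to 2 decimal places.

Optimal t* satisfies g'(t*) = g(t*)/(T + t*).
g'(t) = 0.52·47·t^-0.48. Setting 0.52·47·t^-0.48 = 47·t^0.52/(28.8+t) gives 0.52(28.8+t) = t, so 0.48·t = 0.52×28.8.
t* = 0.52×28.8/0.48 = 31.2 min.

31.20 min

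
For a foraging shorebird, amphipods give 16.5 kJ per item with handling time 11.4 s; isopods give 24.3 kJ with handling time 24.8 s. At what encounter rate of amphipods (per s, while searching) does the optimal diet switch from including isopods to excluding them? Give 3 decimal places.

Drop isopods once their profitability E₂/h₂ falls below the rate achievable on amphipods alone: E₂/h₂ = λE₁/(1 + λh₁).
Solve for λ: λE₁h₂ = E₂(1 + λh₁) → λ(E₁h₂ − E₂h₁) = E₂ → λ = E₂/(E₁h₂ − E₂h₁).
λ = 24.3/(16.5×24.8 − 24.3×11.4) = 24.3/132.2 = 0.1838 per s.

0.184 per s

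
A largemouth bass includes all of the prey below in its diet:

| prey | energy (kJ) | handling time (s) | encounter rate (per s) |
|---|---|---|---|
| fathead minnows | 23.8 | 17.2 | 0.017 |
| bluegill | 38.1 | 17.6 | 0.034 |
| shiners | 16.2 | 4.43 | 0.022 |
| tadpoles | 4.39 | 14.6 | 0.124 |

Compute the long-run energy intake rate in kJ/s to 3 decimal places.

0.685 kJ/s

R = Σλ_iE_i / (1 + Σλ_ih_i)
Numerator: 0.017×23.8 + 0.034×38.1 + 0.022×16.2 + 0.124×4.39 = 2.601
Denominator: 1 + 0.017×17.2 + 0.034×17.6 + 0.022×4.43 + 0.124×14.6 = 3.799
R = 2.601/3.799 = 0.6847 kJ/s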